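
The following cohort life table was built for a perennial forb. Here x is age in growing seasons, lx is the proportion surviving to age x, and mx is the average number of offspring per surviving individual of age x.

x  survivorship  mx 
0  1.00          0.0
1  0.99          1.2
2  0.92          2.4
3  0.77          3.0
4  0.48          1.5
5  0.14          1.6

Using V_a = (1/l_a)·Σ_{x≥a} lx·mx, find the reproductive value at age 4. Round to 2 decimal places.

1.97

lx·mx for x ≥ 4: 0.72, 0.224 → sum = 0.944
V_4 = 0.944 / l_4 = 0.944 / 0.48 = 1.966667… → 1.97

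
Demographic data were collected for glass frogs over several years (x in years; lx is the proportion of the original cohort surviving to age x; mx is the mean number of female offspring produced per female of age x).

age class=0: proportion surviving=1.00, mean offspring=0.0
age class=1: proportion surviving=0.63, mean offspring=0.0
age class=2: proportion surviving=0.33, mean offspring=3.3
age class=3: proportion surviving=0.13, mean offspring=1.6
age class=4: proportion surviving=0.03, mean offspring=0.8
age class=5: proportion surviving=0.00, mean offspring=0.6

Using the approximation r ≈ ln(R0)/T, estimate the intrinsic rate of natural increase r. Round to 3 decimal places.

0.127

R0 = Σ lx·mx = 0 + 0 + 1.089 + 0.208 + 0.024 + 0 = 1.321
Σ x·lx·mx = 2.898; T = 2.898/1.321 = 2.19379…
r ≈ ln(R0)/T = ln(1.321)/2.19379… = 0.1269… → 0.127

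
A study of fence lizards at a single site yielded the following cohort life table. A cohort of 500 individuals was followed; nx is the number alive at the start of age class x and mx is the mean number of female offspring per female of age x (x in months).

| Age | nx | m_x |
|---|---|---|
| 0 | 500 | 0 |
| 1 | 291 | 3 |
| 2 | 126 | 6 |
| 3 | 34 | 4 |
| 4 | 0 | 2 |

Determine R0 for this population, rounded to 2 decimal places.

lx = nx/n0 = nx/500: 1, 0.582, 0.252, 0.068, 0
lx·mx by age: 0, 1.746, 1.512, 0.272, 0
R0 = Σ lx·mx = 3.53 → 3.53

3.53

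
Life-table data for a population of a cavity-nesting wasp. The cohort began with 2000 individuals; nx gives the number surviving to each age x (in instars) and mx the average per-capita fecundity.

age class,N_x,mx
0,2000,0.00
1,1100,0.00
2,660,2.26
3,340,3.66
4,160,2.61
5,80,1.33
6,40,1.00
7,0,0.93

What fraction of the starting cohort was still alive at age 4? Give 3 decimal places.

l_4 = n_4/n_0 = 160/2000 = 0.08 → 0.080

0.080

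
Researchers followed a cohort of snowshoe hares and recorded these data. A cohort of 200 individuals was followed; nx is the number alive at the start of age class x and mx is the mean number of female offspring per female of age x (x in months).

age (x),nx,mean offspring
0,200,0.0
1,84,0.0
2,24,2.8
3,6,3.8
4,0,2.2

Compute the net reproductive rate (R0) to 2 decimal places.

0.45

lx = nx/n0 = nx/200: 1, 0.42, 0.12, 0.03, 0
lx·mx by age: 0, 0, 0.336, 0.114, 0
R0 = Σ lx·mx = 0.45 → 0.45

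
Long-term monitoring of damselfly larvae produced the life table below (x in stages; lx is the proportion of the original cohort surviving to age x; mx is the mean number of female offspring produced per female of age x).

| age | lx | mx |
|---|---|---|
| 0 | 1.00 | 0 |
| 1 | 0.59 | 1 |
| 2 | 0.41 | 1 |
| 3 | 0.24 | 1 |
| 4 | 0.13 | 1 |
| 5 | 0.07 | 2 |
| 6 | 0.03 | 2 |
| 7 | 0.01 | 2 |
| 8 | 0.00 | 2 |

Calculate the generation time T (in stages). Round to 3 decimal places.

lx·mx: 0, 0.59, 0.41, 0.24, 0.13, 0.14, 0.06, 0.02, 0 → R0 = 1.59
x·lx·mx: 0, 0.59, 0.82, 0.72, 0.52, 0.7, 0.36, 0.14, 0 → Σ = 3.85
T = 3.85 / 1.59 = 2.421384… → 2.421

2.421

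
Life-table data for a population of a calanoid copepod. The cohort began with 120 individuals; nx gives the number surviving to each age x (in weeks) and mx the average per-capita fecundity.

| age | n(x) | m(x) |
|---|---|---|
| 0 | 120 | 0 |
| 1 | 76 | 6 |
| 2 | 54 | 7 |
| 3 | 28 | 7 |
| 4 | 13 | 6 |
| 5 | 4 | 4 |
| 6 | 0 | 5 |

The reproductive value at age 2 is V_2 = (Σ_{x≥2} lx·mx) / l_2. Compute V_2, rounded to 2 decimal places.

12.37

lx = nx/n0 = nx/120: 1, 0.63333…, 0.45, 0.23333…, 0.10833…, 0.03333…, 0
lx·mx for x ≥ 2: 3.15, 1.633333…, 0.65…, 0.133333…, 0 → sum = 5.566667…
V_2 = 5.566667… / l_2 = 5.566667… / 0.45 = 12.37037… → 12.37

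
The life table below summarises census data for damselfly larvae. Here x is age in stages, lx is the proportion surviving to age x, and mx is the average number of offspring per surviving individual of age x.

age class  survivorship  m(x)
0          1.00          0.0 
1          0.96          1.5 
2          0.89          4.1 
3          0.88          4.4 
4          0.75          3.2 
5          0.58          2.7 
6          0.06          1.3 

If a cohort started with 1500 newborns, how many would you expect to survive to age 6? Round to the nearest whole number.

Expected survivors = N0 · l_6 = 1500 × 0.06 = 90 → 90

90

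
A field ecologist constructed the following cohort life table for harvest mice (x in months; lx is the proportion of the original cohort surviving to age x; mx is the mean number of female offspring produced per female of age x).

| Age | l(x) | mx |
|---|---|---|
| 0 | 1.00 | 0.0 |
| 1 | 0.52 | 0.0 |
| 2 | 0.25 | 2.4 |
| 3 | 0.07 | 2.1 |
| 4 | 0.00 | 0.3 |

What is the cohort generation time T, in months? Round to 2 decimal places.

2.20

lx·mx: 0, 0, 0.6, 0.147, 0 → R0 = 0.747
x·lx·mx: 0, 0, 1.2, 0.441, 0 → Σ = 1.641
T = 1.641 / 0.747 = 2.196787… → 2.20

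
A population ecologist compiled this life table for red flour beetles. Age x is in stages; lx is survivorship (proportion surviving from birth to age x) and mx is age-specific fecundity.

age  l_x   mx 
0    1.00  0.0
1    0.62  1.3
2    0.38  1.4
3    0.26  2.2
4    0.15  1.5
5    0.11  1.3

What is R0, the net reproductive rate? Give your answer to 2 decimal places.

2.28

lx·mx by age: 0, 0.806, 0.532, 0.572, 0.225, 0.143
R0 = Σ lx·mx = 2.278 → 2.28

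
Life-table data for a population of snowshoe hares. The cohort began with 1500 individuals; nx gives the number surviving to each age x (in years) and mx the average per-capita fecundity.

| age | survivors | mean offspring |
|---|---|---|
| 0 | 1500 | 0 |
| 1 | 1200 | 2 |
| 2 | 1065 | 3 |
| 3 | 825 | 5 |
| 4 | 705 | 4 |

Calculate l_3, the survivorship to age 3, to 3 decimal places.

0.550

l_3 = n_3/n_0 = 825/1500 = 0.55 → 0.550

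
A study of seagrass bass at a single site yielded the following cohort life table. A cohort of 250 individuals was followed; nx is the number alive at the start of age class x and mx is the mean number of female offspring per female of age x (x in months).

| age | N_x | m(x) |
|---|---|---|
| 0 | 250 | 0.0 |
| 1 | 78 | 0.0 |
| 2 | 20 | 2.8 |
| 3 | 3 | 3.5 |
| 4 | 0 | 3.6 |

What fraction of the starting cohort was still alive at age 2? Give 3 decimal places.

0.080

l_2 = n_2/n_0 = 20/250 = 0.08 → 0.080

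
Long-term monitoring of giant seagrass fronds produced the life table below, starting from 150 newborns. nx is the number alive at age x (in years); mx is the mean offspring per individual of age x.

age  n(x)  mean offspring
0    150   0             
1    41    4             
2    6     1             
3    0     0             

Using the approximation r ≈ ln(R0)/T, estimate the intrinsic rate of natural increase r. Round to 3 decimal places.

lx = nx/n0 = nx/150: 1, 0.27333…, 0.04, 0
R0 = Σ lx·mx = 0 + 1.09333… + 0.04 + 0 = 1.133333…
Σ x·lx·mx = 1.173333…; T = 1.173333…/1.133333… = 1.03529…
r ≈ ln(R0)/T = ln(1.133333…)/1.03529… = 0.1209… → 0.121

0.121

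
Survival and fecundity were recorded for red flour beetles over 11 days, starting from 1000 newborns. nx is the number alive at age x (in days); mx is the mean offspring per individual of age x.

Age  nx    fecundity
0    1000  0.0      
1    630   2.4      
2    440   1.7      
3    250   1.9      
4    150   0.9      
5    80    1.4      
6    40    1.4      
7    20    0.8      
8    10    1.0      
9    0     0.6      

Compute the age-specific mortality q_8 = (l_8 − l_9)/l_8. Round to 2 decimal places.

lx = nx/n0 = nx/1000: 1, 0.63, 0.44, 0.25, 0.15, 0.08, 0.04, 0.02, 0.01, 0
q_8 = (l_8 − l_9) / l_8 = (0.01 − 0) / 0.01
     = 0.01 / 0.01 = 1 → 1.00

1.00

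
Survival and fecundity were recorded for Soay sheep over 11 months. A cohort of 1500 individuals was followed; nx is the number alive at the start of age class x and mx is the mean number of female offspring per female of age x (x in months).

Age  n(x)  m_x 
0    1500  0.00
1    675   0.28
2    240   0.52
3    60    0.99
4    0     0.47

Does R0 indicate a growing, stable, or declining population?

declining

lx = nx/n0 = nx/1500: 1, 0.45, 0.16, 0.04, 0
R0 = Σ lx·mx = 0 + 0.126 + 0.0832 + 0.0396 + 0 = 0.2488
R0 < 1, so the population is declining.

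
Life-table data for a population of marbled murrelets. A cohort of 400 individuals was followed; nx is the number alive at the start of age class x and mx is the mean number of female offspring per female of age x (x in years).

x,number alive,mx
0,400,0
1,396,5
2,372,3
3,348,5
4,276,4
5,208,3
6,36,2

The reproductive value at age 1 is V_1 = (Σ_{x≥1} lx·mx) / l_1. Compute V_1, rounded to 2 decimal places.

lx = nx/n0 = nx/400: 1, 0.99, 0.93, 0.87, 0.69, 0.52, 0.09
lx·mx for x ≥ 1: 4.95, 2.79, 4.35, 2.76, 1.56, 0.18 → sum = 16.59
V_1 = 16.59 / l_1 = 16.59 / 0.99 = 16.757576… → 16.76

16.76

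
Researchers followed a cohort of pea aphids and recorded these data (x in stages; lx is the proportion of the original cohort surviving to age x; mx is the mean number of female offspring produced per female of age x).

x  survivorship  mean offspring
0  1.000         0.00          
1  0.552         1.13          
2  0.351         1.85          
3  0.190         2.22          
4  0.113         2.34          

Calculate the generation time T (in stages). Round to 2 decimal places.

lx·mx: 0, 0.62376, 0.64935, 0.4218, 0.26442 → R0 = 1.95933
x·lx·mx: 0, 0.62376, 1.2987, 1.2654, 1.05768 → Σ = 4.24554
T = 4.24554 / 1.95933 = 2.166833… → 2.17

2.17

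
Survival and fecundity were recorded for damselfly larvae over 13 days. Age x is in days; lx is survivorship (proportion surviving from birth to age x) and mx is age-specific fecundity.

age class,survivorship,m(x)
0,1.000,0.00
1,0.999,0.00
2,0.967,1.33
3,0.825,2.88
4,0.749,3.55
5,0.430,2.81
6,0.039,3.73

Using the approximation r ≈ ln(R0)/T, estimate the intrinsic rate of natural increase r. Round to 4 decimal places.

R0 = Σ lx·mx = 0 + 0 + 1.28611 + 2.376 + 2.65895 + 1.2083 + 0.14547 = 7.67483
Σ x·lx·mx = 27.25034; T = 27.25034/7.67483 = 3.55061…
r ≈ ln(R0)/T = ln(7.67483)/3.55061… = 0.57397… → 0.5740

0.5740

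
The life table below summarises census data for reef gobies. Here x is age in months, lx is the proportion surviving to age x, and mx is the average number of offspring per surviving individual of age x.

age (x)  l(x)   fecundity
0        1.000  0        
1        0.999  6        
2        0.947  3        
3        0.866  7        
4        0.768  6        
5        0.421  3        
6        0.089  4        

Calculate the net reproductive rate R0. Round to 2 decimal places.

21.12

lx·mx by age: 0, 5.994, 2.841, 6.062, 4.608, 1.263, 0.356
R0 = Σ lx·mx = 21.124 → 21.12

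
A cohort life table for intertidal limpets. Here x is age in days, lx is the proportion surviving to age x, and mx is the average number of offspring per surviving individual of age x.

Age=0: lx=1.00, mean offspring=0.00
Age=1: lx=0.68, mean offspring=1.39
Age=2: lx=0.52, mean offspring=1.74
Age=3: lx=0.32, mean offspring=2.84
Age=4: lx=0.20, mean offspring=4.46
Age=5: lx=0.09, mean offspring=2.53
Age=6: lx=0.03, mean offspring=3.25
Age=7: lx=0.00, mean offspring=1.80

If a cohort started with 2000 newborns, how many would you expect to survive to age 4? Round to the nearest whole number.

Expected survivors = N0 · l_4 = 2000 × 0.20 = 400 → 400

400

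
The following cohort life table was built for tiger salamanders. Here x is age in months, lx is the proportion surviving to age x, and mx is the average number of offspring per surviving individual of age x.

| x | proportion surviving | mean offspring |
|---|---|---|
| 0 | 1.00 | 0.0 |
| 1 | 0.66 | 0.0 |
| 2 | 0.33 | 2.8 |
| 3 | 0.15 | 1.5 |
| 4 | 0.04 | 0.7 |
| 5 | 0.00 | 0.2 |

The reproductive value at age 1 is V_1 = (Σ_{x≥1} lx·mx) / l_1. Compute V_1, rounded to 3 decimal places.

lx·mx for x ≥ 1: 0, 0.924, 0.225, 0.028, 0 → sum = 1.177
V_1 = 1.177 / l_1 = 1.177 / 0.66 = 1.783333… → 1.783

1.783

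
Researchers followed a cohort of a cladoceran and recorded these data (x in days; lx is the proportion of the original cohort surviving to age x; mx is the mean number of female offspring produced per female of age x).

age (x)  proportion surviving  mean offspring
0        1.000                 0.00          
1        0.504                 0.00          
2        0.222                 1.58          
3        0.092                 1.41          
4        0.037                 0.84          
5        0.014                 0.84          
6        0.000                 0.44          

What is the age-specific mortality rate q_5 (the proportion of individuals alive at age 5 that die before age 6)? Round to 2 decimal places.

1.00

q_5 = (l_5 − l_6) / l_5 = (0.014 − 0) / 0.014
     = 0.014 / 0.014 = 1 → 1.00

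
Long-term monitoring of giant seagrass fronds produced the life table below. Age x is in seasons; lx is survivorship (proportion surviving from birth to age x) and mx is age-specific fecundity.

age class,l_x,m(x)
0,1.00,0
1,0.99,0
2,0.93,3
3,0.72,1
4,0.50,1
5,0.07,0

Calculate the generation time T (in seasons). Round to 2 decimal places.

2.43

lx·mx: 0, 0, 2.79, 0.72, 0.5, 0 → R0 = 4.01
x·lx·mx: 0, 0, 5.58, 2.16, 2, 0 → Σ = 9.74
T = 9.74 / 4.01 = 2.428928… → 2.43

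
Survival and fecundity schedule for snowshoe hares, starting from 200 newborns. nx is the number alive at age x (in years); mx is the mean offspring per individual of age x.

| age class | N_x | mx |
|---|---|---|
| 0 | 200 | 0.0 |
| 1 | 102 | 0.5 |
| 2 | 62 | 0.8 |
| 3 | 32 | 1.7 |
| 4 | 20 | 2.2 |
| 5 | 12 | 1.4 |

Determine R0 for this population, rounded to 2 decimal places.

1.08

lx = nx/n0 = nx/200: 1, 0.51, 0.31, 0.16, 0.1, 0.06
lx·mx by age: 0, 0.255, 0.248, 0.272, 0.22, 0.084
R0 = Σ lx·mx = 1.079 → 1.08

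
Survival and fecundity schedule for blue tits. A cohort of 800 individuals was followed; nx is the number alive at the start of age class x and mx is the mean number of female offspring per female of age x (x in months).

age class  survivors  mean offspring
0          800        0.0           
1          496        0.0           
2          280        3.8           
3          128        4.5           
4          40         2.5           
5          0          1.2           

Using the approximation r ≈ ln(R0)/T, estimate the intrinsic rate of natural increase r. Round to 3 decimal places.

lx = nx/n0 = nx/800: 1, 0.62, 0.35, 0.16, 0.05, 0
R0 = Σ lx·mx = 0 + 0 + 1.33 + 0.72 + 0.125 + 0 = 2.175
Σ x·lx·mx = 5.32; T = 5.32/2.175 = 2.44598…
r ≈ ln(R0)/T = ln(2.175)/2.44598… = 0.31768… → 0.318

0.318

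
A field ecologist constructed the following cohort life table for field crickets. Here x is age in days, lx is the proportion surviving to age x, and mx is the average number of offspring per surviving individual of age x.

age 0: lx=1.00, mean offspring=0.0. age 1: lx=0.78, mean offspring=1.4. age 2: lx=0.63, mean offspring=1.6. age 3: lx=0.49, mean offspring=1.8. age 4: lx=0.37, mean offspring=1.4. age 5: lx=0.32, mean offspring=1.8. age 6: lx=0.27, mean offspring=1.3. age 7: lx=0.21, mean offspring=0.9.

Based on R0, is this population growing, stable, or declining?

growing

R0 = Σ lx·mx = 0 + 1.092 + 1.008 + 0.882 + 0.518 + 0.576 + 0.351 + 0.189 = 4.616
R0 > 1, so the population is growing.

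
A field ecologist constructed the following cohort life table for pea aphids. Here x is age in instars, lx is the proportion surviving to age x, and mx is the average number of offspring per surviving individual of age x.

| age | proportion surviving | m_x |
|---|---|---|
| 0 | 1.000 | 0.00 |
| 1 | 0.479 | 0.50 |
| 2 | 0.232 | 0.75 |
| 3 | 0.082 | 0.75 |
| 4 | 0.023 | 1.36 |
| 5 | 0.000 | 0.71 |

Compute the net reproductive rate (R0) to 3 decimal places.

lx·mx by age: 0, 0.2395, 0.174, 0.0615, 0.03128, 0
R0 = Σ lx·mx = 0.50628 → 0.506

0.506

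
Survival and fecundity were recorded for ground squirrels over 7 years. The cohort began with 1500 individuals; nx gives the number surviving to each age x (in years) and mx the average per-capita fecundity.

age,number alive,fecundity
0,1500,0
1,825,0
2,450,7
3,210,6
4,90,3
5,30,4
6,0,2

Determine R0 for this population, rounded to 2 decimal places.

3.20

lx = nx/n0 = nx/1500: 1, 0.55, 0.3, 0.14, 0.06, 0.02, 0
lx·mx by age: 0, 0, 2.1, 0.84, 0.18, 0.08, 0
R0 = Σ lx·mx = 3.2 → 3.20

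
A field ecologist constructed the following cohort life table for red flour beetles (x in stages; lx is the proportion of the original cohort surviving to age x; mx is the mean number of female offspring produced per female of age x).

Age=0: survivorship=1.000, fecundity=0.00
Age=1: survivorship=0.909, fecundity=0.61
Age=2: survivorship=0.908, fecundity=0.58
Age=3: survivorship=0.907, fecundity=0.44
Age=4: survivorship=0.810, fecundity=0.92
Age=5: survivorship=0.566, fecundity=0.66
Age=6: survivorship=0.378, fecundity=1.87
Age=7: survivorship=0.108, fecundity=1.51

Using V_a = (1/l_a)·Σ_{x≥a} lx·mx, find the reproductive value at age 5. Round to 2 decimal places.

2.20

lx·mx for x ≥ 5: 0.37356, 0.70686, 0.16308 → sum = 1.2435
V_5 = 1.2435 / l_5 = 1.2435 / 0.566 = 2.196996… → 2.20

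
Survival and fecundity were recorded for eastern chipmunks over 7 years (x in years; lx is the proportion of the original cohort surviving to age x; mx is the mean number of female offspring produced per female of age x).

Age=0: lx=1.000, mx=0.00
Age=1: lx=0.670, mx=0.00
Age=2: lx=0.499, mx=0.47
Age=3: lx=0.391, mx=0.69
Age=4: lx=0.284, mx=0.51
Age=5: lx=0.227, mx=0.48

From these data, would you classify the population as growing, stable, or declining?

R0 = Σ lx·mx = 0 + 0 + 0.23453 + 0.26979 + 0.14484 + 0.10896 = 0.75812
R0 < 1, so the population is declining.

declining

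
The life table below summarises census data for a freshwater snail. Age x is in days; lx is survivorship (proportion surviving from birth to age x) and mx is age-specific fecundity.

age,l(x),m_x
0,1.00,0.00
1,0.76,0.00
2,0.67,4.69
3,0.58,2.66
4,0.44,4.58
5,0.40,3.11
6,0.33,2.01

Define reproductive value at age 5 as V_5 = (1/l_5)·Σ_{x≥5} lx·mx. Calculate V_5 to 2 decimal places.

4.77

lx·mx for x ≥ 5: 1.244, 0.6633 → sum = 1.9073
V_5 = 1.9073 / l_5 = 1.9073 / 0.4 = 4.76825 → 4.77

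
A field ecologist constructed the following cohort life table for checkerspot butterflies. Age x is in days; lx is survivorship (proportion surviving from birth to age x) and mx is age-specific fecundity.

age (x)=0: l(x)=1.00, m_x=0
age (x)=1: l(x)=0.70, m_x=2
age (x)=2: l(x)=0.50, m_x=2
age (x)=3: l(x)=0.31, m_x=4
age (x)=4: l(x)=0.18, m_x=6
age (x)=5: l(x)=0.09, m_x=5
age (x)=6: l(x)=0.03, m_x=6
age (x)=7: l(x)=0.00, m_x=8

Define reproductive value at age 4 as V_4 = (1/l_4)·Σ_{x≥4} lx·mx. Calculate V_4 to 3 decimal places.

9.500

lx·mx for x ≥ 4: 1.08, 0.45, 0.18, 0 → sum = 1.71
V_4 = 1.71 / l_4 = 1.71 / 0.18 = 9.5 → 9.500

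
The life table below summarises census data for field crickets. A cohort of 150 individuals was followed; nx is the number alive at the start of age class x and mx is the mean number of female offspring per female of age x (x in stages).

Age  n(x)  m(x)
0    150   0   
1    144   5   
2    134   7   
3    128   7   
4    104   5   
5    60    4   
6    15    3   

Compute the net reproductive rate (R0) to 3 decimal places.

lx = nx/n0 = nx/150: 1, 0.96, 0.89333…, 0.85333…, 0.69333…, 0.4, 0.1
lx·mx by age: 0, 4.8, 6.253333…, 5.973333…, 3.466667…, 1.6, 0.3
R0 = Σ lx·mx = 22.393333… → 22.393

22.393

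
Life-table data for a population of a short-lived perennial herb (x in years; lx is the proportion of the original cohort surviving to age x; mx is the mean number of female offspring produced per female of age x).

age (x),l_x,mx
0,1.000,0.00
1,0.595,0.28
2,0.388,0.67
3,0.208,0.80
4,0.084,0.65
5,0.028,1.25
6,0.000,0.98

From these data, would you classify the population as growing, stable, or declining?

R0 = Σ lx·mx = 0 + 0.1666 + 0.25996 + 0.1664 + 0.0546 + 0.035 + 0 = 0.68256
R0 < 1, so the population is declining.

declining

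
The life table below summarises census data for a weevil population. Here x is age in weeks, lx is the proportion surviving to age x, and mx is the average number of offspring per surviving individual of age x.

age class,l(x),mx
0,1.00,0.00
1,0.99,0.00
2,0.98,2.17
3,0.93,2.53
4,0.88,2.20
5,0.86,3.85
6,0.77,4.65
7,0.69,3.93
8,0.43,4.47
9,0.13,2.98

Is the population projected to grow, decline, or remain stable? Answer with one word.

R0 = Σ lx·mx = 0 + 0 + 2.1266 + 2.3529 + 1.936 + 3.311 + 3.5805 + 2.7117 + 1.9221 + 0.3874 = 18.3282
R0 > 1, so the population is growing.

growing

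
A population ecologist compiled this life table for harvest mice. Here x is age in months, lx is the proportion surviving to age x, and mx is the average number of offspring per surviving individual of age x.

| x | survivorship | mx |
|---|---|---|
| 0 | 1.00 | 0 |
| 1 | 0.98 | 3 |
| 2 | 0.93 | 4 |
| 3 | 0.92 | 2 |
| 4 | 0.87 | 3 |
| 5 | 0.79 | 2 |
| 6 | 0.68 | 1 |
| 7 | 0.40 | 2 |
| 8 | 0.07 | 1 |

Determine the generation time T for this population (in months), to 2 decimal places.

lx·mx: 0, 2.94, 3.72, 1.84, 2.61, 1.58, 0.68, 0.8, 0.07 → R0 = 14.24
x·lx·mx: 0, 2.94, 7.44, 5.52, 10.44, 7.9, 4.08, 5.6, 0.56 → Σ = 44.48
T = 44.48 / 14.24 = 3.123596… → 3.12

3.12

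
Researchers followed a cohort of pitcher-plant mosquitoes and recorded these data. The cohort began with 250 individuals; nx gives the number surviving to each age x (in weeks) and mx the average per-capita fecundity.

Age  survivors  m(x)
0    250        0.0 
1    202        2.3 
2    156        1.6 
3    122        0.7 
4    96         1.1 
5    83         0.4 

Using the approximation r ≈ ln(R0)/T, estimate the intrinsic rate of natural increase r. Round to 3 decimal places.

lx = nx/n0 = nx/250: 1, 0.808, 0.624, 0.488, 0.384, 0.332
R0 = Σ lx·mx = 0 + 1.8584 + 0.9984 + 0.3416 + 0.4224 + 0.1328 = 3.7536
Σ x·lx·mx = 7.2336; T = 7.2336/3.7536 = 1.92711…
r ≈ ln(R0)/T = ln(3.7536)/1.92711… = 0.68637… → 0.686

0.686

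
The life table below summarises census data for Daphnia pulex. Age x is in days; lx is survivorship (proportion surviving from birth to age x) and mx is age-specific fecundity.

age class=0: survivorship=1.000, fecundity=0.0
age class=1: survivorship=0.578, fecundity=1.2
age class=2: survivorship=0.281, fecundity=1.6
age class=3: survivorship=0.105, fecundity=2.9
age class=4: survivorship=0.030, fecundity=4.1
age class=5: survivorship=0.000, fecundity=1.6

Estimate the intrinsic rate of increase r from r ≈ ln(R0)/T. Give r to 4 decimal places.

R0 = Σ lx·mx = 0 + 0.6936 + 0.4496 + 0.3045 + 0.123 + 0 = 1.5707
Σ x·lx·mx = 2.9983; T = 2.9983/1.5707 = 1.90889…
r ≈ ln(R0)/T = ln(1.5707)/1.90889… = 0.236536… → 0.2365

0.2365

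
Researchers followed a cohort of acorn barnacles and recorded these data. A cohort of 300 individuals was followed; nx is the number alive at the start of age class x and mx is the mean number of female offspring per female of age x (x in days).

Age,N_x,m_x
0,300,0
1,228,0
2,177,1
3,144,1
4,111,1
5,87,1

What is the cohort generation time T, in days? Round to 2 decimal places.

lx = nx/n0 = nx/300: 1, 0.76, 0.59, 0.48, 0.37, 0.29
lx·mx: 0, 0, 0.59, 0.48, 0.37, 0.29 → R0 = 1.73
x·lx·mx: 0, 0, 1.18, 1.44, 1.48, 1.45 → Σ = 5.55
T = 5.55 / 1.73 = 3.208092… → 3.21

3.21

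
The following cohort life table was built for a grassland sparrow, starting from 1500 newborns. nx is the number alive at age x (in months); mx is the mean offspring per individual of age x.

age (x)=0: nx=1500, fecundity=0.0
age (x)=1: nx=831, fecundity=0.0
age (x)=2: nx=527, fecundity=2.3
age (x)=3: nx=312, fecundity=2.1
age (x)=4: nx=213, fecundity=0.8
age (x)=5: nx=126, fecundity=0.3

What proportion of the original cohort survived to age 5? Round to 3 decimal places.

l_5 = n_5/n_0 = 126/1500 = 0.084 → 0.084

0.084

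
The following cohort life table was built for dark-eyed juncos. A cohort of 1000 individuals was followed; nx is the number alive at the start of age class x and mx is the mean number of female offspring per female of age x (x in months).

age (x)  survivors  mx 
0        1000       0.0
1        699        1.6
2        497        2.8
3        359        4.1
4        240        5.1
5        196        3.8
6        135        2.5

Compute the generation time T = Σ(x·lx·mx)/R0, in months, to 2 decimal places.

3.02

lx = nx/n0 = nx/1000: 1, 0.699, 0.497, 0.359, 0.24, 0.196, 0.135
lx·mx: 0, 1.1184, 1.3916, 1.4719, 1.224, 0.7448, 0.3375 → R0 = 6.2882
x·lx·mx: 0, 1.1184, 2.7832, 4.4157, 4.896, 3.724, 2.025 → Σ = 18.9623
T = 18.9623 / 6.2882 = 3.015537… → 3.02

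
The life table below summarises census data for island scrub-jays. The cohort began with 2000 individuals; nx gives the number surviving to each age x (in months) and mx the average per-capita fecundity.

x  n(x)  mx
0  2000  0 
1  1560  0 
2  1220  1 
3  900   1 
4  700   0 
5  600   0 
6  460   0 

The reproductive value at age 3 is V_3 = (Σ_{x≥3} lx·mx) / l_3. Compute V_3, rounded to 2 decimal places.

1.00

lx = nx/n0 = nx/2000: 1, 0.78, 0.61, 0.45, 0.35, 0.3, 0.23
lx·mx for x ≥ 3: 0.45, 0, 0, 0 → sum = 0.45
V_3 = 0.45 / l_3 = 0.45 / 0.45 = 1 → 1.00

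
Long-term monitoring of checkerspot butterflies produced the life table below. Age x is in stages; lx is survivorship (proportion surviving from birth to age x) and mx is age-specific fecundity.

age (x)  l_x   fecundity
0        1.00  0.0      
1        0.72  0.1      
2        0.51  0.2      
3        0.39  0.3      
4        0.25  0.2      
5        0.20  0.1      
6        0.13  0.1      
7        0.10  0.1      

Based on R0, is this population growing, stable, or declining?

R0 = Σ lx·mx = 0 + 0.072 + 0.102 + 0.117 + 0.05 + 0.02 + 0.013 + 0.01 = 0.384
R0 < 1, so the population is declining.

declining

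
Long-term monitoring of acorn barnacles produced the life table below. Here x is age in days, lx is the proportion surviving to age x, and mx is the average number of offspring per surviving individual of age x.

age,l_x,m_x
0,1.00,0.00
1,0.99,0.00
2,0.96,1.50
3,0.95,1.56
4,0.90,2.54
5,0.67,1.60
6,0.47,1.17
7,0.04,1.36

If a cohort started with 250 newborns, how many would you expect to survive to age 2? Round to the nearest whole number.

Expected survivors = N0 · l_2 = 250 × 0.96 = 240 → 240

240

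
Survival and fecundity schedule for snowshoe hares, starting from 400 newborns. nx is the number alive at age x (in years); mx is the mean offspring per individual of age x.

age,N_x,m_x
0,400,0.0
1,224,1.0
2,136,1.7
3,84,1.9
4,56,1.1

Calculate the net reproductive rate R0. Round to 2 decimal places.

1.69

lx = nx/n0 = nx/400: 1, 0.56, 0.34, 0.21, 0.14
lx·mx by age: 0, 0.56, 0.578, 0.399, 0.154
R0 = Σ lx·mx = 1.691 → 1.69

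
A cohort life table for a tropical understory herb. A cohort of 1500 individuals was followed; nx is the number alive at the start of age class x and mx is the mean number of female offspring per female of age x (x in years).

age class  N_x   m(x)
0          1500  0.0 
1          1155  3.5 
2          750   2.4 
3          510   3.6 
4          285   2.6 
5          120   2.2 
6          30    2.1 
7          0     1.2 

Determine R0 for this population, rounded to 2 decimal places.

5.83

lx = nx/n0 = nx/1500: 1, 0.77, 0.5, 0.34, 0.19, 0.08, 0.02, 0
lx·mx by age: 0, 2.695, 1.2, 1.224, 0.494, 0.176, 0.042, 0
R0 = Σ lx·mx = 5.831 → 5.83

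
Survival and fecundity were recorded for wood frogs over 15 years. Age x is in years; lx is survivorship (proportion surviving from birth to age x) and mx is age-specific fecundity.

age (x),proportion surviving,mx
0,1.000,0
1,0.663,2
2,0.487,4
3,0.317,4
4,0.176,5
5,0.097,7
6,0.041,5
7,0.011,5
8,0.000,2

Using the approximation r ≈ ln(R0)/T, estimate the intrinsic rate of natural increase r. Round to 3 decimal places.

R0 = Σ lx·mx = 0 + 1.326 + 1.948 + 1.268 + 0.88 + 0.679 + 0.205 + 0.055 + 0 = 6.361
Σ x·lx·mx = 17.556; T = 17.556/6.361 = 2.75994…
r ≈ ln(R0)/T = ln(6.361)/2.75994… = 0.67037… → 0.670

0.670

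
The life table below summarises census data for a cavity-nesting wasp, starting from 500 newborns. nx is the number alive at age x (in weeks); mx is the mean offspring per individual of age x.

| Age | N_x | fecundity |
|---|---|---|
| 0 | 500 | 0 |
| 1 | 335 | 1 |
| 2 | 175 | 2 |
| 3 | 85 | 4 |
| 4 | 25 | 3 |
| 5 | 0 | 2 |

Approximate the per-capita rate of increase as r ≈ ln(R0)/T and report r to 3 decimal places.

lx = nx/n0 = nx/500: 1, 0.67, 0.35, 0.17, 0.05, 0
R0 = Σ lx·mx = 0 + 0.67 + 0.7 + 0.68 + 0.15 + 0 = 2.2
Σ x·lx·mx = 4.71; T = 4.71/2.2 = 2.14091…
r ≈ ln(R0)/T = ln(2.2)/2.14091… = 0.36828… → 0.368

0.368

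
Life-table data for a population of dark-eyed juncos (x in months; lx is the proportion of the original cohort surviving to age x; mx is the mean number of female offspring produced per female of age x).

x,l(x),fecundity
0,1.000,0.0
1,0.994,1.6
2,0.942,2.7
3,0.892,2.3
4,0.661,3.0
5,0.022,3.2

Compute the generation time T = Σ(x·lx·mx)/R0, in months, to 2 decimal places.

lx·mx: 0, 1.5904, 2.5434, 2.0516, 1.983, 0.0704 → R0 = 8.2388
x·lx·mx: 0, 1.5904, 5.0868, 6.1548, 7.932, 0.352 → Σ = 21.116
T = 21.116 / 8.2388 = 2.562995… → 2.56

2.56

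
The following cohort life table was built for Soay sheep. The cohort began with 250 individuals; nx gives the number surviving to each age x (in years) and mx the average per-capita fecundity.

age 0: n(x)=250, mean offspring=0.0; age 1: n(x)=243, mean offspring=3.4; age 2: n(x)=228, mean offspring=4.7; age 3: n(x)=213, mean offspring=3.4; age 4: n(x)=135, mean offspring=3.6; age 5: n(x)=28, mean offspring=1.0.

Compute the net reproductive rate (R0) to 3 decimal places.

12.544

lx = nx/n0 = nx/250: 1, 0.972, 0.912, 0.852, 0.54, 0.112
lx·mx by age: 0, 3.3048, 4.2864, 2.8968, 1.944, 0.112
R0 = Σ lx·mx = 12.544 → 12.544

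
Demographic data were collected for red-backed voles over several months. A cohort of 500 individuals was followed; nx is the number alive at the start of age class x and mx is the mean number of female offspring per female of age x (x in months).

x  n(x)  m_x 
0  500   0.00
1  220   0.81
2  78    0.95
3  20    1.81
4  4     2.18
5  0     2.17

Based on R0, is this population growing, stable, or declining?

declining

lx = nx/n0 = nx/500: 1, 0.44, 0.156, 0.04, 0.008, 0
R0 = Σ lx·mx = 0 + 0.3564 + 0.1482 + 0.0724 + 0.01744 + 0 = 0.59444
R0 < 1, so the population is declining.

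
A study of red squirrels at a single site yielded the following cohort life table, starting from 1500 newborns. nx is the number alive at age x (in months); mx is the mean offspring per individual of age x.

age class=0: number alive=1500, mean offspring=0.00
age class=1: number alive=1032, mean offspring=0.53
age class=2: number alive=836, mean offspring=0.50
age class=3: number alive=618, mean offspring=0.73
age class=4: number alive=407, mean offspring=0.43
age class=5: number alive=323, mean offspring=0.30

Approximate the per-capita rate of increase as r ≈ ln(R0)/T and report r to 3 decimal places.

lx = nx/n0 = nx/1500: 1, 0.688, 0.55733…, 0.412, 0.27133…, 0.21533…
R0 = Σ lx·mx = 0 + 0.36464 + 0.27867… + 0.30076 + 0.11667… + 0.0646… = 1.12534…
Σ x·lx·mx = 2.613947…; T = 2.613947…/1.12534… = 2.32281…
r ≈ ln(R0)/T = ln(1.12534…)/2.32281… = 0.05084… → 0.051

0.051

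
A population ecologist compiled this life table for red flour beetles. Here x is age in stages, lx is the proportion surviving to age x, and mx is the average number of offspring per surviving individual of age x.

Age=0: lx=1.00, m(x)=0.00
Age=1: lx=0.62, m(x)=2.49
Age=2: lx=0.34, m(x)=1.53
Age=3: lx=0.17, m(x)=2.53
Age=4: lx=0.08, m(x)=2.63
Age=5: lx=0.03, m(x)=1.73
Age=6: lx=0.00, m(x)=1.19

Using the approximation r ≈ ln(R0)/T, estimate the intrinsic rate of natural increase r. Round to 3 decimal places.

0.562

R0 = Σ lx·mx = 0 + 1.5438 + 0.5202 + 0.4301 + 0.2104 + 0.0519 + 0 = 2.7564
Σ x·lx·mx = 4.9756; T = 4.9756/2.7564 = 1.80511…
r ≈ ln(R0)/T = ln(2.7564)/1.80511… = 0.5617… → 0.562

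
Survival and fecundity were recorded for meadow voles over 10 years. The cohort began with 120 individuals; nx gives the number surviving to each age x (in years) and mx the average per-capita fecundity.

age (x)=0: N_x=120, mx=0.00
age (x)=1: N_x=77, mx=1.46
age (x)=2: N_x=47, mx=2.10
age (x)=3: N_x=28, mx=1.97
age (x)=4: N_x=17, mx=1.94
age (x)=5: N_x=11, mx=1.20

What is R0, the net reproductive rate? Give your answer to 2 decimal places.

2.60

lx = nx/n0 = nx/120: 1, 0.64167…, 0.39167…, 0.23333…, 0.14167…, 0.09167…
lx·mx by age: 0, 0.936833…, 0.8225…, 0.459667…, 0.274833…, 0.11…
R0 = Σ lx·mx = 2.603833… → 2.60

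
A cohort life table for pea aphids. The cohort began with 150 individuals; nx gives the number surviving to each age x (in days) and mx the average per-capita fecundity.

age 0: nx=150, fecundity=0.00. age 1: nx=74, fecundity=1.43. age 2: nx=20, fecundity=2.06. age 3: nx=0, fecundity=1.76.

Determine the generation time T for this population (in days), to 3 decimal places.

1.280

lx = nx/n0 = nx/150: 1, 0.49333…, 0.13333…, 0
lx·mx: 0, 0.705467…, 0.274667…, 0 → R0 = 0.980133…
x·lx·mx: 0, 0.705467…, 0.549333…, 0 → Σ = 1.2548…
T = 1.2548… / 0.980133… = 1.280234… → 1.280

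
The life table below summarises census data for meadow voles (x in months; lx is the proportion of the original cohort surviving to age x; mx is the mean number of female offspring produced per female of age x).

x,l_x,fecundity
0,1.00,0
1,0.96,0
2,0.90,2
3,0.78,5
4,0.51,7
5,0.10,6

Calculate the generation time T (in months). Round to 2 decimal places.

lx·mx: 0, 0, 1.8, 3.9, 3.57, 0.6 → R0 = 9.87
x·lx·mx: 0, 0, 3.6, 11.7, 14.28, 3 → Σ = 32.58
T = 32.58 / 9.87 = 3.300912… → 3.30

3.30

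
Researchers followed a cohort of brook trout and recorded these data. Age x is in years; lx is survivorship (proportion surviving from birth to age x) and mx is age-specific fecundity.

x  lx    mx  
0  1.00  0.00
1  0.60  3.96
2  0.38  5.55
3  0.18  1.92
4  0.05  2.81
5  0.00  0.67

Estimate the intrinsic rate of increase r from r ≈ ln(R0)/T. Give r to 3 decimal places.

R0 = Σ lx·mx = 0 + 2.376 + 2.109 + 0.3456 + 0.1405 + 0 = 4.9711
Σ x·lx·mx = 8.1928; T = 8.1928/4.9711 = 1.64809…
r ≈ ln(R0)/T = ln(4.9711)/1.64809… = 0.97303… → 0.973

0.973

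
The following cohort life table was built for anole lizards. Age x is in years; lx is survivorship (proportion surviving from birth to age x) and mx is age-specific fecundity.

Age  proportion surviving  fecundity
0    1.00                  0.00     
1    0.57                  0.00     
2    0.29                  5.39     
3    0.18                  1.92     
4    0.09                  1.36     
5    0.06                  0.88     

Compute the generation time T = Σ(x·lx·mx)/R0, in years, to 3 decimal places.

2.359

lx·mx: 0, 0, 1.5631, 0.3456, 0.1224, 0.0528 → R0 = 2.0839
x·lx·mx: 0, 0, 3.1262, 1.0368, 0.4896, 0.264 → Σ = 4.9166
T = 4.9166 / 2.0839 = 2.359326… → 2.359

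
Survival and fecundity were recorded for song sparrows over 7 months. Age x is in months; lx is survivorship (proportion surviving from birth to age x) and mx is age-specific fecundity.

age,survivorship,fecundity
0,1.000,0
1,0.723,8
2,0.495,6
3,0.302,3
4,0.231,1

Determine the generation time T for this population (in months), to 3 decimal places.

1.554

lx·mx: 0, 5.784, 2.97, 0.906, 0.231 → R0 = 9.891
x·lx·mx: 0, 5.784, 5.94, 2.718, 0.924 → Σ = 15.366
T = 15.366 / 9.891 = 1.553534… → 1.554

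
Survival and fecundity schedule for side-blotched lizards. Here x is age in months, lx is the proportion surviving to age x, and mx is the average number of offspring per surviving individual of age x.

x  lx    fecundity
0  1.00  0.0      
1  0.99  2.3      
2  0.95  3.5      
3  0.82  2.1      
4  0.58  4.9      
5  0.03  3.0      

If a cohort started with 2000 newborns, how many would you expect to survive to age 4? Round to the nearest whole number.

Expected survivors = N0 · l_4 = 2000 × 0.58 = 1160 → 1160

1160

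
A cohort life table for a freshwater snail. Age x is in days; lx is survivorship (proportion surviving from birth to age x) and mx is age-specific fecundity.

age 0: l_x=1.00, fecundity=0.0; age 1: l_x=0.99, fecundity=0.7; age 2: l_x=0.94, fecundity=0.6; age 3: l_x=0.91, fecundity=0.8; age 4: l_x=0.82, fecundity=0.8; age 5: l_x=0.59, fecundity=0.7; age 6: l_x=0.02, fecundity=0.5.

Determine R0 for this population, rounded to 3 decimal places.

3.064

lx·mx by age: 0, 0.693, 0.564, 0.728, 0.656, 0.413, 0.01
R0 = Σ lx·mx = 3.064 → 3.064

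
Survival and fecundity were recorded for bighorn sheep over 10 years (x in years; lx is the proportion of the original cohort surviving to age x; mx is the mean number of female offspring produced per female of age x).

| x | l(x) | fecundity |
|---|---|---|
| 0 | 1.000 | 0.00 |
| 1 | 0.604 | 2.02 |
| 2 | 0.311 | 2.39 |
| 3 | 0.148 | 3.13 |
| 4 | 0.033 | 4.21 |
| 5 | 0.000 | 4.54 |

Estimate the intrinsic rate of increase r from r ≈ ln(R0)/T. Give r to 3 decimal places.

0.520

R0 = Σ lx·mx = 0 + 1.22008 + 0.74329 + 0.46324 + 0.13893 + 0 = 2.56554
Σ x·lx·mx = 4.6521; T = 4.6521/2.56554 = 1.8133…
r ≈ ln(R0)/T = ln(2.56554)/1.8133… = 0.51959… → 0.520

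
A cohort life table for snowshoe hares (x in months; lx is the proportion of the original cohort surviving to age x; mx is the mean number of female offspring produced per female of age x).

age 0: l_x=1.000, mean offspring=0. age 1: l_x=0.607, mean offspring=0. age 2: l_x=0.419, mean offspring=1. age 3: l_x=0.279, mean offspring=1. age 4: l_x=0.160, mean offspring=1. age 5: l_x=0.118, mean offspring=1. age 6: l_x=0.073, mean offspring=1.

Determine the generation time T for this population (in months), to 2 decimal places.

lx·mx: 0, 0, 0.419, 0.279, 0.16, 0.118, 0.073 → R0 = 1.049
x·lx·mx: 0, 0, 0.838, 0.837, 0.64, 0.59, 0.438 → Σ = 3.343
T = 3.343 / 1.049 = 3.186845… → 3.19

3.19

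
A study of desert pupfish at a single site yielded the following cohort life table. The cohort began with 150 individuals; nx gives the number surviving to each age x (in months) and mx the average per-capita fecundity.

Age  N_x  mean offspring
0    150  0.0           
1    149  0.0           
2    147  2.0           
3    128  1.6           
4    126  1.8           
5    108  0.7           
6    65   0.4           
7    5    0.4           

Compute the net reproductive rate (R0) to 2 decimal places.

lx = nx/n0 = nx/150: 1, 0.99333…, 0.98, 0.85333…, 0.84, 0.72, 0.43333…, 0.03333…
lx·mx by age: 0, 0, 1.96, 1.365333…, 1.512, 0.504, 0.173333…, 0.013333…
R0 = Σ lx·mx = 5.528… → 5.53

5.53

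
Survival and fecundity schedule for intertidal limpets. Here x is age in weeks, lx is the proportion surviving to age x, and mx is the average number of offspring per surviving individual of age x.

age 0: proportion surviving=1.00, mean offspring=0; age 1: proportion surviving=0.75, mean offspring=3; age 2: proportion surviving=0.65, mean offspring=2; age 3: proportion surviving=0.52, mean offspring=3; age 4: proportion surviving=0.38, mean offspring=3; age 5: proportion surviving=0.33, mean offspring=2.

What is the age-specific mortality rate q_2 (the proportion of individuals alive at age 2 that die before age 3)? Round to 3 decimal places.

q_2 = (l_2 − l_3) / l_2 = (0.65 − 0.52) / 0.65
     = 0.13 / 0.65 = 0.2 → 0.200

0.200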